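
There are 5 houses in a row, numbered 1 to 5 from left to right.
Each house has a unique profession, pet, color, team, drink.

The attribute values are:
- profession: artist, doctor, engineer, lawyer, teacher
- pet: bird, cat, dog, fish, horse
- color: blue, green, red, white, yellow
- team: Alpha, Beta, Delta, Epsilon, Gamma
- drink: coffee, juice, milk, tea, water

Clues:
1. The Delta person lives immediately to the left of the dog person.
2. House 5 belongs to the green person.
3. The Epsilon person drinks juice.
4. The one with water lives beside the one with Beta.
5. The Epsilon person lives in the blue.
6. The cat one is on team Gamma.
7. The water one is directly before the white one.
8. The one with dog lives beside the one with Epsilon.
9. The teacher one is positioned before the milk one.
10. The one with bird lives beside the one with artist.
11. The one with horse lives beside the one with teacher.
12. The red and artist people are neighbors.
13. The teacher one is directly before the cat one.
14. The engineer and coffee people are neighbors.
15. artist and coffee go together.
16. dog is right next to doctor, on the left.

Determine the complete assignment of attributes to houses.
Solution:

House | Profession | Pet | Color | Team | Drink
-----------------------------------------------
  1   | engineer | bird | red | Delta | water
  2   | artist | dog | white | Beta | coffee
  3   | doctor | horse | blue | Epsilon | juice
  4   | teacher | fish | yellow | Alpha | tea
  5   | lawyer | cat | green | Gamma | milk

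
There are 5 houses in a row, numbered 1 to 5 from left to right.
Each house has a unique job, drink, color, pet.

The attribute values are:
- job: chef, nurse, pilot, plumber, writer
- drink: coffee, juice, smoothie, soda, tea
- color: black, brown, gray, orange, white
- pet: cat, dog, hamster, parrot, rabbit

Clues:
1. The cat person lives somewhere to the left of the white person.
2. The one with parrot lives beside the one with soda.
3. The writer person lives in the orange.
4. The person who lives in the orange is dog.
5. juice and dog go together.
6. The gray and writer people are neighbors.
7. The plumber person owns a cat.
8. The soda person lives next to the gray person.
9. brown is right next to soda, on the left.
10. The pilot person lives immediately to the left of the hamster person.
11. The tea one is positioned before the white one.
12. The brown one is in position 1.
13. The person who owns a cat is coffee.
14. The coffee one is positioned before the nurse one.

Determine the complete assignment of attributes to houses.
Solution:

House | Job | Drink | Color | Pet
---------------------------------
  1   | pilot | tea | brown | parrot
  2   | chef | soda | black | hamster
  3   | plumber | coffee | gray | cat
  4   | writer | juice | orange | dog
  5   | nurse | smoothie | white | rabbit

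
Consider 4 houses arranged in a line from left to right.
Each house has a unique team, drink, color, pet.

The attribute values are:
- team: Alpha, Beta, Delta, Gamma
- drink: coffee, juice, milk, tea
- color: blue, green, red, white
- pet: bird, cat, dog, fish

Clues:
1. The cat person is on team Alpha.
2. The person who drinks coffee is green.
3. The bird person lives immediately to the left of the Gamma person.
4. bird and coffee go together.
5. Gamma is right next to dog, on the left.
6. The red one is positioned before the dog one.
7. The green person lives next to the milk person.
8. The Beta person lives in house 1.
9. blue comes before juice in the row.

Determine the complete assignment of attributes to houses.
Solution:

House | Team | Drink | Color | Pet
----------------------------------
  1   | Beta | coffee | green | bird
  2   | Gamma | milk | red | fish
  3   | Delta | tea | blue | dog
  4   | Alpha | juice | white | cat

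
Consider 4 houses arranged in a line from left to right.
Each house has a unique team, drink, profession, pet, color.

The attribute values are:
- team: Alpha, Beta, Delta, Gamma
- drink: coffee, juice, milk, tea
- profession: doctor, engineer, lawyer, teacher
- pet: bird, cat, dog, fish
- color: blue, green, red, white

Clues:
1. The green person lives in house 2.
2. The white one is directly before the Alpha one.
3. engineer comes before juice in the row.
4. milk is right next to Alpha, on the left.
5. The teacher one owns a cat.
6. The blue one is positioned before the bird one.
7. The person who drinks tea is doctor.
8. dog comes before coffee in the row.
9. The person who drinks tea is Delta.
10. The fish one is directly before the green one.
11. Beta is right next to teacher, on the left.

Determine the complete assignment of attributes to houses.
Solution:

House | Team | Drink | Profession | Pet | Color
-----------------------------------------------
  1   | Beta | milk | engineer | fish | white
  2   | Alpha | juice | teacher | cat | green
  3   | Delta | tea | doctor | dog | blue
  4   | Gamma | coffee | lawyer | bird | red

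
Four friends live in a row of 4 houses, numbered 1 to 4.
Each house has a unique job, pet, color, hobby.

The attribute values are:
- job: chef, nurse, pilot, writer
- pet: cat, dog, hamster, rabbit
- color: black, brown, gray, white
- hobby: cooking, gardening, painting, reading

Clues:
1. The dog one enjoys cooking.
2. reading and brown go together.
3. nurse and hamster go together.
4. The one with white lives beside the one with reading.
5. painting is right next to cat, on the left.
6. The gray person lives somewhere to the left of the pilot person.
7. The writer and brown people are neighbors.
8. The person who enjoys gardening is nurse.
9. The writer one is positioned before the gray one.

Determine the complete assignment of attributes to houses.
Solution:

House | Job | Pet | Color | Hobby
---------------------------------
  1   | writer | rabbit | white | painting
  2   | chef | cat | brown | reading
  3   | nurse | hamster | gray | gardening
  4   | pilot | dog | black | cooking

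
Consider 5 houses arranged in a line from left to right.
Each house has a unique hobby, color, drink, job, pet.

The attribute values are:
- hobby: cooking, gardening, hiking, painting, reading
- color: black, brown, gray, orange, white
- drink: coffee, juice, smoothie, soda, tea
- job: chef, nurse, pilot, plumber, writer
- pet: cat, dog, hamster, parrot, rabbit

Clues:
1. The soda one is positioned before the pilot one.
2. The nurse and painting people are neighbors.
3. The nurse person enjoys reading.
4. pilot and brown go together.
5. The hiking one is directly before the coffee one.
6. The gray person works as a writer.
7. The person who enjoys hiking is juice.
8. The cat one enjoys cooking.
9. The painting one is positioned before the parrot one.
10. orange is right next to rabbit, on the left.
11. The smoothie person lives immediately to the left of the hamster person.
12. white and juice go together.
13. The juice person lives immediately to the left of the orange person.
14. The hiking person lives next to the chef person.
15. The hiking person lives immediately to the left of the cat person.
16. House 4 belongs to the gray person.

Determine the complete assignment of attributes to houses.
Solution:

House | Hobby | Color | Drink | Job | Pet
-----------------------------------------
  1   | hiking | white | juice | plumber | dog
  2   | cooking | orange | coffee | chef | cat
  3   | reading | black | smoothie | nurse | rabbit
  4   | painting | gray | soda | writer | hamster
  5   | gardening | brown | tea | pilot | parrot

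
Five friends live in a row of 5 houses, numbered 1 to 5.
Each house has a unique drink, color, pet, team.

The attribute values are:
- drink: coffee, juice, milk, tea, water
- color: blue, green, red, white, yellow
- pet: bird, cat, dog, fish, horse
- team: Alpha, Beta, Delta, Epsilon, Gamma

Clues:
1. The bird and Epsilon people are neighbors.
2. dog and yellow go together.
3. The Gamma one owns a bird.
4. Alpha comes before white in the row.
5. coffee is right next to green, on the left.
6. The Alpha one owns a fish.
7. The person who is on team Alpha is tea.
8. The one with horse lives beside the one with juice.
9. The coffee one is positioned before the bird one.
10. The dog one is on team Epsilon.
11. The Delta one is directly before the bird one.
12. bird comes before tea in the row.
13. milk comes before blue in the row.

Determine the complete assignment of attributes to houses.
Solution:

House | Drink | Color | Pet | Team
----------------------------------
  1   | coffee | red | horse | Delta
  2   | juice | green | bird | Gamma
  3   | milk | yellow | dog | Epsilon
  4   | tea | blue | fish | Alpha
  5   | water | white | cat | Beta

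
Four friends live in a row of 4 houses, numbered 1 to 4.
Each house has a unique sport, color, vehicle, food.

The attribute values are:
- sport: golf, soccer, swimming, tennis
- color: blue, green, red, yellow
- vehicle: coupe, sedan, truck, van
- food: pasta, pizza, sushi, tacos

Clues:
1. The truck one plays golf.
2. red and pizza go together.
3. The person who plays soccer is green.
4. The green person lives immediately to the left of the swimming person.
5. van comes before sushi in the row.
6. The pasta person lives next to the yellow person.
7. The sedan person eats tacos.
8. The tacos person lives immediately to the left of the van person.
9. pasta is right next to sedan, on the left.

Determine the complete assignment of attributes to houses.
Solution:

House | Sport | Color | Vehicle | Food
--------------------------------------
  1   | soccer | green | coupe | pasta
  2   | swimming | yellow | sedan | tacos
  3   | tennis | red | van | pizza
  4   | golf | blue | truck | sushi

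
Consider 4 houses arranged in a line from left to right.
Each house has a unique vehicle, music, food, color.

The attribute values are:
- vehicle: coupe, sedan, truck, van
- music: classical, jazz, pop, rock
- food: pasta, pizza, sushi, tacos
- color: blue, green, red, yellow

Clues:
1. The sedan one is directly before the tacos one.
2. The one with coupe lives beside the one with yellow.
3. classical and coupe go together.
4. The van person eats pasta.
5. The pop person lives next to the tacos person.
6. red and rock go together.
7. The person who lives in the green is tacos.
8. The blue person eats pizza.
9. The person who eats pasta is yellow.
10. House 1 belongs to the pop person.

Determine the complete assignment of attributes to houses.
Solution:

House | Vehicle | Music | Food | Color
--------------------------------------
  1   | sedan | pop | pizza | blue
  2   | coupe | classical | tacos | green
  3   | van | jazz | pasta | yellow
  4   | truck | rock | sushi | red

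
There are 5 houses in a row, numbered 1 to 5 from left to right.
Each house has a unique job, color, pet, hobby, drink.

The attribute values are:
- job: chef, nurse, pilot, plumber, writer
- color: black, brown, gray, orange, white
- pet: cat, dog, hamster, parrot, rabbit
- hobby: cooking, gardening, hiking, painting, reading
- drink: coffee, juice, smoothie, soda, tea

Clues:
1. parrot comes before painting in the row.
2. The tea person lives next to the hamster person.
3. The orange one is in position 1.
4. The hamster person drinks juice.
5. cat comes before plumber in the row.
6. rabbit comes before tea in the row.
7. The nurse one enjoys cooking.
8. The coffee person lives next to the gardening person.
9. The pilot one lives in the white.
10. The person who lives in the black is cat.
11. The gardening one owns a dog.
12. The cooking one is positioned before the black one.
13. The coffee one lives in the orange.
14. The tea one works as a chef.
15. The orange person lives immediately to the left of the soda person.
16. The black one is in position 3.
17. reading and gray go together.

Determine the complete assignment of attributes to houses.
Solution:

House | Job | Color | Pet | Hobby | Drink
-----------------------------------------
  1   | nurse | orange | rabbit | cooking | coffee
  2   | pilot | white | dog | gardening | soda
  3   | writer | black | cat | hiking | smoothie
  4   | chef | gray | parrot | reading | tea
  5   | plumber | brown | hamster | painting | juice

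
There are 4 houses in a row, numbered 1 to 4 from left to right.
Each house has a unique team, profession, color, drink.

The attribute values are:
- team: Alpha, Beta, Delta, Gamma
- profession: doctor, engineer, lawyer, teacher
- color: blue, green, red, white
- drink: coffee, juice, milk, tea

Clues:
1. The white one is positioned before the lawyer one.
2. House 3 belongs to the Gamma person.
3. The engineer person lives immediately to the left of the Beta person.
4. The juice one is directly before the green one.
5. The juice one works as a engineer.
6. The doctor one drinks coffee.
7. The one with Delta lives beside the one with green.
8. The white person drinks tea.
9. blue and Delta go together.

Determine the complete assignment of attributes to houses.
Solution:

House | Team | Profession | Color | Drink
-----------------------------------------
  1   | Delta | engineer | blue | juice
  2   | Beta | doctor | green | coffee
  3   | Gamma | teacher | white | tea
  4   | Alpha | lawyer | red | milk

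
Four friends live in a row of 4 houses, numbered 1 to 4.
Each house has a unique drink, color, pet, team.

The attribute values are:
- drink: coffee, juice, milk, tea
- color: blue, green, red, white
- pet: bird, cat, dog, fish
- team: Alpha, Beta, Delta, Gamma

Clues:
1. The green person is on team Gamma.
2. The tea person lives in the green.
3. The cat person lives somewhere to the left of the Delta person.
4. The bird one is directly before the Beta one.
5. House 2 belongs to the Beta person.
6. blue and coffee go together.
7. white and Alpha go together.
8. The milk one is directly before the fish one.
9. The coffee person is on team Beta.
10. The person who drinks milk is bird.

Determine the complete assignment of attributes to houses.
Solution:

House | Drink | Color | Pet | Team
----------------------------------
  1   | milk | white | bird | Alpha
  2   | coffee | blue | fish | Beta
  3   | tea | green | cat | Gamma
  4   | juice | red | dog | Delta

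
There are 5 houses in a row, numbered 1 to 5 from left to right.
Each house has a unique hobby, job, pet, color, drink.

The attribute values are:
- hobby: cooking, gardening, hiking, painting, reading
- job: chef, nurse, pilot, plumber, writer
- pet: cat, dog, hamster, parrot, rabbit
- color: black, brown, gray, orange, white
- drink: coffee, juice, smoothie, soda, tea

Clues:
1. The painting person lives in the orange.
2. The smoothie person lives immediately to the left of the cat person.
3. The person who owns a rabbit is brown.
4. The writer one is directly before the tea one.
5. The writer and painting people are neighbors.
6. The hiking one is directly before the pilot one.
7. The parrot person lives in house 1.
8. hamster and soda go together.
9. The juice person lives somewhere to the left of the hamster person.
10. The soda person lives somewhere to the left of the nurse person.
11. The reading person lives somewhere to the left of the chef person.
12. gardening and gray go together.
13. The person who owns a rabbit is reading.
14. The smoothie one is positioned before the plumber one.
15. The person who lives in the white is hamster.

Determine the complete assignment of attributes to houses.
Solution:

House | Hobby | Job | Pet | Color | Drink
-----------------------------------------
  1   | hiking | writer | parrot | black | smoothie
  2   | painting | pilot | cat | orange | tea
  3   | reading | plumber | rabbit | brown | juice
  4   | cooking | chef | hamster | white | soda
  5   | gardening | nurse | dog | gray | coffee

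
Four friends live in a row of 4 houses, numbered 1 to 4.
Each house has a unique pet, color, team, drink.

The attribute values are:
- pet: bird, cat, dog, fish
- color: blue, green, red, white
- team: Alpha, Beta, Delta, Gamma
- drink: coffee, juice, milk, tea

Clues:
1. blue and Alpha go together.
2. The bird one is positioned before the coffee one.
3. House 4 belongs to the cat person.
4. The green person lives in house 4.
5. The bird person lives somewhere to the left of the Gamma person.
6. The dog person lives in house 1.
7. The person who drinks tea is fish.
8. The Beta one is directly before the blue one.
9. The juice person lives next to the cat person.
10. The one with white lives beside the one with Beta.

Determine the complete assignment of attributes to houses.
Solution:

House | Pet | Color | Team | Drink
----------------------------------
  1   | dog | white | Delta | milk
  2   | fish | red | Beta | tea
  3   | bird | blue | Alpha | juice
  4   | cat | green | Gamma | coffee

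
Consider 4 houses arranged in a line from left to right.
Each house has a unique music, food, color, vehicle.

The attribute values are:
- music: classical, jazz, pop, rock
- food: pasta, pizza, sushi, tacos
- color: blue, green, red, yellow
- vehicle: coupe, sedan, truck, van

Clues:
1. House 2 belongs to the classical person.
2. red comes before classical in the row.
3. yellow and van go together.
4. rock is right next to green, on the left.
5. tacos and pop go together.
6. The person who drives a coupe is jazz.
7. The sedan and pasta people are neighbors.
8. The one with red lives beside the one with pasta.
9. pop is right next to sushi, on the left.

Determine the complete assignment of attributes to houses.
Solution:

House | Music | Food | Color | Vehicle
--------------------------------------
  1   | rock | pizza | red | sedan
  2   | classical | pasta | green | truck
  3   | pop | tacos | yellow | van
  4   | jazz | sushi | blue | coupe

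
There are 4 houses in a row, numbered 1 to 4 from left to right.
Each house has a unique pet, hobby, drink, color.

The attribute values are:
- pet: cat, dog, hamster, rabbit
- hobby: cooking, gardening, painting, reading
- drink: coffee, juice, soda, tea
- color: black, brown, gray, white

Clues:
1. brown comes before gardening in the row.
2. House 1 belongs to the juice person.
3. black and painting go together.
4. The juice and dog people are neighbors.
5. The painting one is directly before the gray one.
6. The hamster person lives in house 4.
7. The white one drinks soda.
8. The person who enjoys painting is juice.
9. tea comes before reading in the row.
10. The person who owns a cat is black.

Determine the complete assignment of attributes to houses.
Solution:

House | Pet | Hobby | Drink | Color
-----------------------------------
  1   | cat | painting | juice | black
  2   | dog | cooking | tea | gray
  3   | rabbit | reading | coffee | brown
  4   | hamster | gardening | soda | white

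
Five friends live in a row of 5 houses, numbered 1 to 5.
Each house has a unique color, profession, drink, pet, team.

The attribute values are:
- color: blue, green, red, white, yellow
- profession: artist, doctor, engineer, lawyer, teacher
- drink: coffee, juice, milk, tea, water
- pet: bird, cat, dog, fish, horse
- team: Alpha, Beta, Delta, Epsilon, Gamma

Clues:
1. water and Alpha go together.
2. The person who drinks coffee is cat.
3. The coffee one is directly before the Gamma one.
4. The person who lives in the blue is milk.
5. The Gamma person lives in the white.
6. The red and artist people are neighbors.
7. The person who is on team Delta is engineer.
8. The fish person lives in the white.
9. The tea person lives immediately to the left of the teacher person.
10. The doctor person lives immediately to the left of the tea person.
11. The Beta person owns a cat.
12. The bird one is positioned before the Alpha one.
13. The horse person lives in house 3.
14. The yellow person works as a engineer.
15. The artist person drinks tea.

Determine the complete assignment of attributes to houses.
Solution:

House | Color | Profession | Drink | Pet | Team
-----------------------------------------------
  1   | red | doctor | coffee | cat | Beta
  2   | white | artist | tea | fish | Gamma
  3   | blue | teacher | milk | horse | Epsilon
  4   | yellow | engineer | juice | bird | Delta
  5   | green | lawyer | water | dog | Alpha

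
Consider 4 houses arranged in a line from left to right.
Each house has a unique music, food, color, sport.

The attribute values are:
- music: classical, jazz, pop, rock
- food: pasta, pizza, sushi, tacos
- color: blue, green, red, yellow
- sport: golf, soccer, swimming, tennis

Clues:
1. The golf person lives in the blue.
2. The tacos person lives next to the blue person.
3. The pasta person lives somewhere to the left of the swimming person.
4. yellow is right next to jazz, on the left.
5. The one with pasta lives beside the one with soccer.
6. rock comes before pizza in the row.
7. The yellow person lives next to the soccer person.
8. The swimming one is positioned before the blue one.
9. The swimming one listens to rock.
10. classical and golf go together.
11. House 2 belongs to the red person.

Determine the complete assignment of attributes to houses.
Solution:

House | Music | Food | Color | Sport
------------------------------------
  1   | pop | pasta | yellow | tennis
  2   | jazz | sushi | red | soccer
  3   | rock | tacos | green | swimming
  4   | classical | pizza | blue | golf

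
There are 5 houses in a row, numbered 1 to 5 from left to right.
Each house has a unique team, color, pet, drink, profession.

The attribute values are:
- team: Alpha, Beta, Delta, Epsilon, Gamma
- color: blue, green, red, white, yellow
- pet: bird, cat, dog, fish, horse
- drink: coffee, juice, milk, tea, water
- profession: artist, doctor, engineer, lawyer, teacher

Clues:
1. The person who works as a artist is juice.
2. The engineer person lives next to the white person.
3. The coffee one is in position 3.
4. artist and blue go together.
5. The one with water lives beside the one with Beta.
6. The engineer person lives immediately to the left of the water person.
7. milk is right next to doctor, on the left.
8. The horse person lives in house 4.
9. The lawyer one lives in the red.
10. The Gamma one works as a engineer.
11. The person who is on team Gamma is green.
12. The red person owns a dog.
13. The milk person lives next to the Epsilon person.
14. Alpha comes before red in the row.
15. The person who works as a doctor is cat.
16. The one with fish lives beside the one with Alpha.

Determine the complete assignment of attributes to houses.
Solution:

House | Team | Color | Pet | Drink | Profession
-----------------------------------------------
  1   | Gamma | green | bird | milk | engineer
  2   | Epsilon | white | cat | water | doctor
  3   | Beta | yellow | fish | coffee | teacher
  4   | Alpha | blue | horse | juice | artist
  5   | Delta | red | dog | tea | lawyer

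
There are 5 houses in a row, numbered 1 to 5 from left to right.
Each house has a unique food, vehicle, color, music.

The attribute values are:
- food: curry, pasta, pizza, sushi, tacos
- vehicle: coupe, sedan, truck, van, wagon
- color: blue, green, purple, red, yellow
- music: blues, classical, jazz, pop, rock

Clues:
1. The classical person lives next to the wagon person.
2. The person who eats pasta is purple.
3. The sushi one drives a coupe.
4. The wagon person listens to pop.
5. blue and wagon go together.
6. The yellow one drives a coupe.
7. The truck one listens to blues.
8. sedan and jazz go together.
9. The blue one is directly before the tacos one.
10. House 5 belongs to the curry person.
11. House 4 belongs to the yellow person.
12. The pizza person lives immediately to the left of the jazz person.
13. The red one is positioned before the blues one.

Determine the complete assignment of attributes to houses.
Solution:

House | Food | Vehicle | Color | Music
--------------------------------------
  1   | pasta | van | purple | classical
  2   | pizza | wagon | blue | pop
  3   | tacos | sedan | red | jazz
  4   | sushi | coupe | yellow | rock
  5   | curry | truck | green | blues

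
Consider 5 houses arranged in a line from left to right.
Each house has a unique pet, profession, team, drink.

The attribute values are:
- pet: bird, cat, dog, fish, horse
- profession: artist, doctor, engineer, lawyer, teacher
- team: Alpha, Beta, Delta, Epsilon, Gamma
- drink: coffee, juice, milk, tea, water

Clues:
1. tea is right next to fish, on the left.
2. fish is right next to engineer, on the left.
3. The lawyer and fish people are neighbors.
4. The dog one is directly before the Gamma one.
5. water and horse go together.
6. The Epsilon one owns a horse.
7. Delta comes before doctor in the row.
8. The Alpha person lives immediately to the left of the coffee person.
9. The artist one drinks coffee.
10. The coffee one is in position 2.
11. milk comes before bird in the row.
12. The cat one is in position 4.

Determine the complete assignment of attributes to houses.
Solution:

House | Pet | Profession | Team | Drink
---------------------------------------
  1   | dog | lawyer | Alpha | tea
  2   | fish | artist | Gamma | coffee
  3   | horse | engineer | Epsilon | water
  4   | cat | teacher | Delta | milk
  5   | bird | doctor | Beta | juice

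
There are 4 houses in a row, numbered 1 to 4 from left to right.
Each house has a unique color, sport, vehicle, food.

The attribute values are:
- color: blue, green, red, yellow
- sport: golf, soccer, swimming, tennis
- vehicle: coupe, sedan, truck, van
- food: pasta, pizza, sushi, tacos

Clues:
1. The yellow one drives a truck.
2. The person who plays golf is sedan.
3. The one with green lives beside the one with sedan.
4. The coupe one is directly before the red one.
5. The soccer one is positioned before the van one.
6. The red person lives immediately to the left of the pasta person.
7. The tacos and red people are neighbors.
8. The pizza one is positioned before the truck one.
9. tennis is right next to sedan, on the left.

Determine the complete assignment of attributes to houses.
Solution:

House | Color | Sport | Vehicle | Food
--------------------------------------
  1   | green | tennis | coupe | tacos
  2   | red | golf | sedan | pizza
  3   | yellow | soccer | truck | pasta
  4   | blue | swimming | van | sushi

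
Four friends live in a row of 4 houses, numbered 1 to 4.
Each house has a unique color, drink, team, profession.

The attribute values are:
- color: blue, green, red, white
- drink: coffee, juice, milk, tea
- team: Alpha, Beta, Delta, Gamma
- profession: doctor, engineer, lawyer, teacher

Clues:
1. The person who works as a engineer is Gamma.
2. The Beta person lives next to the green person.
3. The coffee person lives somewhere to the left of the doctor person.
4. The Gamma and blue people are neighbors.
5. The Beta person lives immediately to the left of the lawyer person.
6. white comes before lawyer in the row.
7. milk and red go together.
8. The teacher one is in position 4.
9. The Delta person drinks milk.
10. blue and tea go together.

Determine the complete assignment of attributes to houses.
Solution:

House | Color | Drink | Team | Profession
-----------------------------------------
  1   | white | coffee | Gamma | engineer
  2   | blue | tea | Beta | doctor
  3   | green | juice | Alpha | lawyer
  4   | red | milk | Delta | teacher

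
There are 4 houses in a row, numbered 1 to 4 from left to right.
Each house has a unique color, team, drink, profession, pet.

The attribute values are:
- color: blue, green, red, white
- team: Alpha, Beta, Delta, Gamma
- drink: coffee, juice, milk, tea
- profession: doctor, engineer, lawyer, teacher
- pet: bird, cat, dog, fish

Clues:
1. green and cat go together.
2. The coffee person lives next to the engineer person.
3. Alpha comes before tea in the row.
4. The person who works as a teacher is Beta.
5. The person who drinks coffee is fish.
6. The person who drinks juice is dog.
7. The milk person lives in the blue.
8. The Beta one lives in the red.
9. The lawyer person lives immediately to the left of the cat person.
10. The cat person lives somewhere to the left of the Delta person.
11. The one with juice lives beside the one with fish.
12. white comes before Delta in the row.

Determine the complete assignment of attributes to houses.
Solution:

House | Color | Team | Drink | Profession | Pet
-----------------------------------------------
  1   | red | Beta | juice | teacher | dog
  2   | white | Alpha | coffee | lawyer | fish
  3   | green | Gamma | tea | engineer | cat
  4   | blue | Delta | milk | doctor | bird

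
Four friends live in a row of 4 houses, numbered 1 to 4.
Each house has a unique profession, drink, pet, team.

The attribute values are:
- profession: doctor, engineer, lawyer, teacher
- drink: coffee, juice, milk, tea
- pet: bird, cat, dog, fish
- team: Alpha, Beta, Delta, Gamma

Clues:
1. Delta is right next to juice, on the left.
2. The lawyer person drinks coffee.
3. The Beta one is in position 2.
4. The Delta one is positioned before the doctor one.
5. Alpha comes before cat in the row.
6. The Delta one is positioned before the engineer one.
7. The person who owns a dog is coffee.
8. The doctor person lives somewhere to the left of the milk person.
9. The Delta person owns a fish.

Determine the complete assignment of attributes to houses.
Solution:

House | Profession | Drink | Pet | Team
---------------------------------------
  1   | teacher | tea | fish | Delta
  2   | doctor | juice | bird | Beta
  3   | lawyer | coffee | dog | Alpha
  4   | engineer | milk | cat | Gamma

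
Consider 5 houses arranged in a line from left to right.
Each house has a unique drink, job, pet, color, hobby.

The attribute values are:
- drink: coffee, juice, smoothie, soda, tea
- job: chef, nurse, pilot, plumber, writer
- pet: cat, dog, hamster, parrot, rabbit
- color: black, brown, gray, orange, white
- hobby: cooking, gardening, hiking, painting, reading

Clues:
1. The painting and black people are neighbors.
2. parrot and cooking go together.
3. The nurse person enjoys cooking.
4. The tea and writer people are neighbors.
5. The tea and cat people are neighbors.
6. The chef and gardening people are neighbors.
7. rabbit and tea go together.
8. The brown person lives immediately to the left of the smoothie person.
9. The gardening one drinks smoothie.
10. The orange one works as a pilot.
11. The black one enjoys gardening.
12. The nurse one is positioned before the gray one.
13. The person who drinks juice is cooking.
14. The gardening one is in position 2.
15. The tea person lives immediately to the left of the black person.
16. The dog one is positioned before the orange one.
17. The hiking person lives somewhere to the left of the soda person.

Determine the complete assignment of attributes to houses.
Solution:

House | Drink | Job | Pet | Color | Hobby
-----------------------------------------
  1   | tea | chef | rabbit | brown | painting
  2   | smoothie | writer | cat | black | gardening
  3   | juice | nurse | parrot | white | cooking
  4   | coffee | plumber | dog | gray | hiking
  5   | soda | pilot | hamster | orange | reading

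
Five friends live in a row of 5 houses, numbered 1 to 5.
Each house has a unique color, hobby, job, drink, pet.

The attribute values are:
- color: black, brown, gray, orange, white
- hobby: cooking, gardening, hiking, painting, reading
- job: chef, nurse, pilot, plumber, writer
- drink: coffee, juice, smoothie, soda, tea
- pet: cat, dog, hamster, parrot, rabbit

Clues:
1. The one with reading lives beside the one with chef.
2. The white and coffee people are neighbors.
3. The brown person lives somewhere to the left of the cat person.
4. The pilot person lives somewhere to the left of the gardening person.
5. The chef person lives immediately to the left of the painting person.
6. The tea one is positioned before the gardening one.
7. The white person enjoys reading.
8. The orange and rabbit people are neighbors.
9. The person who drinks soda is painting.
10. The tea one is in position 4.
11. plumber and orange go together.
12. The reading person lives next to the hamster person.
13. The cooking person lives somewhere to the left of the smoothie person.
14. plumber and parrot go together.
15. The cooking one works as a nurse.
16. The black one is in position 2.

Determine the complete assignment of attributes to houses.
Solution:

House | Color | Hobby | Job | Drink | Pet
-----------------------------------------
  1   | white | reading | pilot | juice | dog
  2   | black | hiking | chef | coffee | hamster
  3   | orange | painting | plumber | soda | parrot
  4   | brown | cooking | nurse | tea | rabbit
  5   | gray | gardening | writer | smoothie | cat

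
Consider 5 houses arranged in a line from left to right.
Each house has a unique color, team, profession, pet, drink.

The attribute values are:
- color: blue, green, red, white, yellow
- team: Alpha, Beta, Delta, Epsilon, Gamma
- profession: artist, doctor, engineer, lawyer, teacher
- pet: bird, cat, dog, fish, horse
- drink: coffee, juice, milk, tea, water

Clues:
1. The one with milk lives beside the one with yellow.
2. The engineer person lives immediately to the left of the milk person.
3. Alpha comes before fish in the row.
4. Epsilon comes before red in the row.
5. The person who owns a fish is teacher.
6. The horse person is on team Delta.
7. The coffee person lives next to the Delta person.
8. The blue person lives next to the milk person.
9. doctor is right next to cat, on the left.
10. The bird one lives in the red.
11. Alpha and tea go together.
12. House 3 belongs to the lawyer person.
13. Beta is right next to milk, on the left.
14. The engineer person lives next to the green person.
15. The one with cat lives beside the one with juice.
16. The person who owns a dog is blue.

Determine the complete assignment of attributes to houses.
Solution:

House | Color | Team | Profession | Pet | Drink
-----------------------------------------------
  1   | blue | Beta | engineer | dog | coffee
  2   | green | Delta | doctor | horse | milk
  3   | yellow | Alpha | lawyer | cat | tea
  4   | white | Epsilon | teacher | fish | juice
  5   | red | Gamma | artist | bird | water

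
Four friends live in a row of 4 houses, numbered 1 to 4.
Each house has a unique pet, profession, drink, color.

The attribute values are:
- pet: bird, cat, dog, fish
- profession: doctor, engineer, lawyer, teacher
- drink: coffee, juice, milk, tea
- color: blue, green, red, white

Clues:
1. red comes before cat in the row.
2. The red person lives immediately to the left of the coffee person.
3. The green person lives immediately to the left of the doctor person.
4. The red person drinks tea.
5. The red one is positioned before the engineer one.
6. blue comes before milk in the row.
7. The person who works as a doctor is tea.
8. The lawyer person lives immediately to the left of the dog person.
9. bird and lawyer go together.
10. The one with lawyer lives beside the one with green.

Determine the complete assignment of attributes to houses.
Solution:

House | Pet | Profession | Drink | Color
----------------------------------------
  1   | bird | lawyer | juice | blue
  2   | dog | teacher | milk | green
  3   | fish | doctor | tea | red
  4   | cat | engineer | coffee | white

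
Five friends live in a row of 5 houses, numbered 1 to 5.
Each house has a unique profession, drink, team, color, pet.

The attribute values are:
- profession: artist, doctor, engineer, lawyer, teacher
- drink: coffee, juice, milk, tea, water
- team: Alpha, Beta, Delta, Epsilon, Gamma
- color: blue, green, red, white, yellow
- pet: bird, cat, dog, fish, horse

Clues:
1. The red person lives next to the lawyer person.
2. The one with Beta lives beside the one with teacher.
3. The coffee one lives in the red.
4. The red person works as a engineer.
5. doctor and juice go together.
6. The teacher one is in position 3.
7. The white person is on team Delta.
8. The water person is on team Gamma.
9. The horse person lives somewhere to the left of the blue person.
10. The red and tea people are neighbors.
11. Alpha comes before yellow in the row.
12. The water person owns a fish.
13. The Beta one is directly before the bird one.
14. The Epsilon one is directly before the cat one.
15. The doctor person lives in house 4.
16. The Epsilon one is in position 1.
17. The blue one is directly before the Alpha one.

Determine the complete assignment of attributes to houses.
Solution:

House | Profession | Drink | Team | Color | Pet
-----------------------------------------------
  1   | engineer | coffee | Epsilon | red | horse
  2   | lawyer | tea | Beta | blue | cat
  3   | teacher | milk | Alpha | green | bird
  4   | doctor | juice | Delta | white | dog
  5   | artist | water | Gamma | yellow | fish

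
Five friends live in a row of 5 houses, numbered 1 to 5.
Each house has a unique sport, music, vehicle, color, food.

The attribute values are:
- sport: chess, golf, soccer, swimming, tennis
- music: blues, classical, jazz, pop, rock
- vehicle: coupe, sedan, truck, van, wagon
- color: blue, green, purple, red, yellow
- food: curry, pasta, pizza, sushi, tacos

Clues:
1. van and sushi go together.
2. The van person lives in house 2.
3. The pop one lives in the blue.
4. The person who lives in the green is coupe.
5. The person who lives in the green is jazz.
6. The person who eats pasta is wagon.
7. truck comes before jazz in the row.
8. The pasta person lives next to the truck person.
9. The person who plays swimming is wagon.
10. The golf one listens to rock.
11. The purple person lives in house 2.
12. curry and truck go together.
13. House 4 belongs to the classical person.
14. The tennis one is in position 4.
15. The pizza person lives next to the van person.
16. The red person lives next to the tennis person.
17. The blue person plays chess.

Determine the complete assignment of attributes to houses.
Solution:

House | Sport | Music | Vehicle | Color | Food
----------------------------------------------
  1   | chess | pop | sedan | blue | pizza
  2   | golf | rock | van | purple | sushi
  3   | swimming | blues | wagon | red | pasta
  4   | tennis | classical | truck | yellow | curry
  5   | soccer | jazz | coupe | green | tacos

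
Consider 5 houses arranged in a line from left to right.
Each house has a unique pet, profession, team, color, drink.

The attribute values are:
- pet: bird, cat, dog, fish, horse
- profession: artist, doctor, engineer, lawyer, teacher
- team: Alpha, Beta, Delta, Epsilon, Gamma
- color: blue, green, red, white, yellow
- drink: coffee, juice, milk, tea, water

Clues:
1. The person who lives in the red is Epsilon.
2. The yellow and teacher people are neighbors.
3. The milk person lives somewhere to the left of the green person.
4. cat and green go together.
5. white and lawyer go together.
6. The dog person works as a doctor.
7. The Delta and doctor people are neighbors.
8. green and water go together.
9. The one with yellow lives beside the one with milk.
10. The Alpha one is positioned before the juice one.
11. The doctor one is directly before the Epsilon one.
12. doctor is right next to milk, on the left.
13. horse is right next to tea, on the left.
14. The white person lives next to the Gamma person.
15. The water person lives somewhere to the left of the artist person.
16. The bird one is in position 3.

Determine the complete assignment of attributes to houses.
Solution:

House | Pet | Profession | Team | Color | Drink
-----------------------------------------------
  1   | horse | lawyer | Delta | white | coffee
  2   | dog | doctor | Gamma | yellow | tea
  3   | bird | teacher | Epsilon | red | milk
  4   | cat | engineer | Alpha | green | water
  5   | fish | artist | Beta | blue | juice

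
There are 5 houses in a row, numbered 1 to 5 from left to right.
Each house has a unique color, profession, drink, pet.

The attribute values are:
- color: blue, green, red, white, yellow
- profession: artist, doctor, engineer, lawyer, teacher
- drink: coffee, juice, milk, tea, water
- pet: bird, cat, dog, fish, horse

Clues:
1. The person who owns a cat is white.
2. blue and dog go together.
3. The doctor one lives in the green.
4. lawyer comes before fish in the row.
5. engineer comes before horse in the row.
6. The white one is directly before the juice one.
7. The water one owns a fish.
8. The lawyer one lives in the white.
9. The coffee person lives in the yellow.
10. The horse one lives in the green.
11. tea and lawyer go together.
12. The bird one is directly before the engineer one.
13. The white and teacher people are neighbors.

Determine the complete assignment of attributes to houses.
Solution:

House | Color | Profession | Drink | Pet
----------------------------------------
  1   | white | lawyer | tea | cat
  2   | blue | teacher | juice | dog
  3   | yellow | artist | coffee | bird
  4   | red | engineer | water | fish
  5   | green | doctor | milk | horse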